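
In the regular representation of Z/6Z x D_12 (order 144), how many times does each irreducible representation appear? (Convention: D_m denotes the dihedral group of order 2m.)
Each irreducible V_i of dimension d_i appears with multiplicity d_i, i.e. rho_reg = (direct sum over all irreducibles V_i) d_i V_i. The irreducible dimensions for Z/6Z x D_12 are 1, 1, 1, 1, 1, 1, 1, 1, 1, 1, 1, 1, 1, 1, 1, 1, 1, 1, 1, 1, 1, 1, 1, 1, 2, 2, 2, 2, 2, 2, 2, 2, 2, 2, 2, 2, 2, 2, 2, 2, 2, 2, 2, 2, 2, 2, 2, 2, 2, 2, 2, 2, 2, 2: 24 irreducibles of dimension 1, each with multiplicity 1; 30 irreducibles of dimension 2, each with multiplicity 2. Total dimension 24*1*1 + 30*2*2 = 144 = |G|.

Reasoning: General theorem: in the regular representation of a finite group G, each irreducible appears with multiplicity equal to its dimension. Check: dim(rho_reg) = sum d_i^2 = 1 + 1 + 1 + 1 + 1 + 1 + 1 + 1 + 1 + 1 + 1 + 1 + 1 + 1 + 1 + 1 + 1 + 1 + 1 + 1 + 1 + 1 + 1 + 1 + 4 + 4 + 4 + 4 + 4 + 4 + 4 + 4 + 4 + 4 + 4 + 4 + 4 + 4 + 4 + 4 + 4 + 4 + 4 + 4 + 4 + 4 + 4 + 4 + 4 + 4 + 4 + 4 + 4 + 4 = 144 = |G|.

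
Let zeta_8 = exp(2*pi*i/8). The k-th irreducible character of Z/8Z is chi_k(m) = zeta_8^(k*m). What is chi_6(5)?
chi_6(5) = zeta_8^30 = -I

Solution. chi_6(5) = zeta_8^(6*5) = zeta_8^30. Since zeta_8^8 = 1, this equals zeta_8^6 = exp(2*pi*i*6/8) = -I.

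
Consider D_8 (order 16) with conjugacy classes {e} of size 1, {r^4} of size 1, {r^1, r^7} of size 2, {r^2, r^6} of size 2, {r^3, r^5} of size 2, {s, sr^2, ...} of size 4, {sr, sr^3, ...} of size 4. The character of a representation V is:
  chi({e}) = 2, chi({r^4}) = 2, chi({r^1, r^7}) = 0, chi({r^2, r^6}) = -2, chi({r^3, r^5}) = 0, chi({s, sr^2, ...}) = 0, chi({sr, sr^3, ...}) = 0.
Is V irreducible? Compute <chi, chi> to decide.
Irreducible: <chi, chi> = 1.

Argument: <chi, chi> = (1/|G|) sum_C |C| * |chi(C)|^2 = (1/16)[1*|2|^2 + 1*|2|^2 + 2*|0|^2 + 2*|-2|^2 + 2*|0|^2 + 4*|0|^2 + 4*|0|^2]
  = (1/16)[(4) + (4) + (0) + (8) + (0) + (0) + (0)] = 16/16 = 1.
A character is irreducible iff <chi, chi> = 1, so this representation is irreducible.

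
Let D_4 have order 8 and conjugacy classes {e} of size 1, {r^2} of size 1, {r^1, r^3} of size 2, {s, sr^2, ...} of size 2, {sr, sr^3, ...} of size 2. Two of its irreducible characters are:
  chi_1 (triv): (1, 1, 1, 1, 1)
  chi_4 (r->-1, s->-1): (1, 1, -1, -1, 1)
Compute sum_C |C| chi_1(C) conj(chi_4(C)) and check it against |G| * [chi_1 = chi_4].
Sum = 0; so <chi_1, chi_4> = 0 (distinct irreducibles are orthogonal).

Solution. Compute term by term over conjugacy classes (|C| * chi_1(C) * conj(chi_4(C))):
  1*(1)*conj(1) + 1*(1)*conj(1) + 2*(1)*conj(-1) + 2*(1)*conj(-1) + 2*(1)*conj(1)
  = (1) + (1) + (-2) + (-2) + (2)
  = 0.
Dividing by |G| = 8 gives 0/8 = 0, matching the row-orthogonality relation <chi_1, chi_4> = [chi_1 = chi_4].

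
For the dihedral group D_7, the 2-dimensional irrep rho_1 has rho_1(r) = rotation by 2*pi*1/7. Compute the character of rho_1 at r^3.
chi_{rho_1}(r^3) = 2*cos(2*pi*1*3/7) = -2*cos(pi/7)

Explanation: rho_1(r^3) is rotation by angle 2*pi*1*3/7, whose trace is 2*cos(2*pi*1*3/7) = -2*cos(pi/7).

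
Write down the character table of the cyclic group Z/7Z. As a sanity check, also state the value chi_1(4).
Character table of Z/7Z (irreps indexed chi_0,...,chi_6 with chi_k(m) = zeta_7^(k*m), zeta_7 = exp(2*pi*i/7)):
  irrep \ class  {0} (size 1)  {1} (size 1)    {2} (size 1)    {3} (size 1)    {4} (size 1)    {5} (size 1)    {6} (size 1)  
  chi_0          1             1               1               1               1               1               1             
  chi_1          1             exp(2*I*pi/7)   exp(4*I*pi/7)   exp(6*I*pi/7)   exp(-6*I*pi/7)  exp(-4*I*pi/7)  exp(-2*I*pi/7)
  chi_2          1             exp(4*I*pi/7)   exp(-6*I*pi/7)  exp(-2*I*pi/7)  exp(2*I*pi/7)   exp(6*I*pi/7)   exp(-4*I*pi/7)
  chi_3          1             exp(6*I*pi/7)   exp(-2*I*pi/7)  exp(4*I*pi/7)   exp(-4*I*pi/7)  exp(2*I*pi/7)   exp(-6*I*pi/7)
  chi_4          1             exp(-6*I*pi/7)  exp(2*I*pi/7)   exp(-4*I*pi/7)  exp(4*I*pi/7)   exp(-2*I*pi/7)  exp(6*I*pi/7) 
  chi_5          1             exp(-4*I*pi/7)  exp(6*I*pi/7)   exp(2*I*pi/7)   exp(-2*I*pi/7)  exp(-6*I*pi/7)  exp(4*I*pi/7) 
  chi_6          1             exp(-2*I*pi/7)  exp(-4*I*pi/7)  exp(-6*I*pi/7)  exp(6*I*pi/7)   exp(4*I*pi/7)   exp(2*I*pi/7) 

Spot check: chi_1(4) = zeta_7^(1*4) = zeta_7^4 = exp(-6*I*pi/7).

Reasoning: Z/7Z is abelian, so all 7 irreducible complex representations are 1-dimensional. They are given by chi_k(m) = zeta_7^(k*m) for k = 0,...,6. Row orthogonality: sum_m chi_k(m) conj(chi_l(m)) = 7 * [k = l].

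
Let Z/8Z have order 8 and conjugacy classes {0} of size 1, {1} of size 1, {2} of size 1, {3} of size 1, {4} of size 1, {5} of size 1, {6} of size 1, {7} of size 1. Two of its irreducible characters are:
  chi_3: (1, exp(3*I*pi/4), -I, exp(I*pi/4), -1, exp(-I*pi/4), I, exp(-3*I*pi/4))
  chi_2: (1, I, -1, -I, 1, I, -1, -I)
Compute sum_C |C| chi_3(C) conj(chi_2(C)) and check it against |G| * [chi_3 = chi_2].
Sum = 0; so <chi_3, chi_2> = 0 (distinct irreducibles are orthogonal).

Solution. Compute term by term over conjugacy classes (|C| * chi_3(C) * conj(chi_2(C))):
  1*(1)*conj(1) + 1*(exp(3*I*pi/4))*conj(I) + 1*(-I)*conj(-1) + 1*(exp(I*pi/4))*conj(-I) + 1*(-1)*conj(1) + 1*(exp(-I*pi/4))*conj(I) + 1*(I)*conj(-1) + 1*(exp(-3*I*pi/4))*conj(-I)
  = (1) + (-exp(-3*I*pi/4)) + (I) + (exp(3*I*pi/4)) + (-1) + (-exp(I*pi/4)) + (-I) + (exp(-I*pi/4))
  = 0.
(Exp terms are combined using exp(i*s)*conj(exp(i*t)) = exp(i*(s-t)), and sums of them are collapsed using the identity that for every m > 1 the m distinct m-th roots of unity sum to 0, e.g. 1 + exp(2*I*pi/3) + exp(-2*I*pi/3) = 0.)
Dividing by |G| = 8 gives 0/8 = 0, matching the row-orthogonality relation <chi_3, chi_2> = [chi_3 = chi_2].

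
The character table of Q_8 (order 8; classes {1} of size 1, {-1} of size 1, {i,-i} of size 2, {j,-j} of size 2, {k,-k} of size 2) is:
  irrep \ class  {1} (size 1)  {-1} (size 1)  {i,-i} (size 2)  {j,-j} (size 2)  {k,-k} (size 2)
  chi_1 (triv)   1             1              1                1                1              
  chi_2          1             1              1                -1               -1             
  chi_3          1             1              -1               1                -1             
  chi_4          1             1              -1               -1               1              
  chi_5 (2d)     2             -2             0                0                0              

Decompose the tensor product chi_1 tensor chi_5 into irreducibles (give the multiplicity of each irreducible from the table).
chi_1 tensor chi_5 = chi_5 (all other irreducibles have multiplicity 0).

The character of a tensor product is the pointwise product (chi_1 * chi_5)(C) = chi_1(C) * chi_5(C):
  {1}: (1)*(2), {-1}: (1)*(-2), {i,-i}: (1)*(0), {j,-j}: (1)*(0), {k,-k}: (1)*(0)
so (chi_1 * chi_5) takes values
  {1} -> 2, {-1} -> -2, {i,-i} -> 0, {j,-j} -> 0, {k,-k} -> 0.
Now take the inner product of this character with each irreducible chi from the table, <chi_1*chi_5, chi> = (1/8) sum_C |C| (chi_1*chi_5)(C) conj(chi(C)):
  <chi_1*chi_5, chi_1> = (1/8)[1*(2)*conj(1) + 1*(-2)*conj(1) + 2*(0)*conj(1) + 2*(0)*conj(1) + 2*(0)*conj(1)]
      = (1/8)[(2) + (-2) + (0) + (0) + (0)] = 0/8 = 0
  <chi_1*chi_5, chi_2> = (1/8)[1*(2)*conj(1) + 1*(-2)*conj(1) + 2*(0)*conj(1) + 2*(0)*conj(-1) + 2*(0)*conj(-1)]
      = (1/8)[(2) + (-2) + (0) + (0) + (0)] = 0/8 = 0
  <chi_1*chi_5, chi_3> = (1/8)[1*(2)*conj(1) + 1*(-2)*conj(1) + 2*(0)*conj(-1) + 2*(0)*conj(1) + 2*(0)*conj(-1)]
      = (1/8)[(2) + (-2) + (0) + (0) + (0)] = 0/8 = 0
  <chi_1*chi_5, chi_4> = (1/8)[1*(2)*conj(1) + 1*(-2)*conj(1) + 2*(0)*conj(-1) + 2*(0)*conj(-1) + 2*(0)*conj(1)]
      = (1/8)[(2) + (-2) + (0) + (0) + (0)] = 0/8 = 0
  <chi_1*chi_5, chi_5> = (1/8)[1*(2)*conj(2) + 1*(-2)*conj(-2) + 2*(0)*conj(0) + 2*(0)*conj(0) + 2*(0)*conj(0)]
      = (1/8)[(4) + (4) + (0) + (0) + (0)] = 8/8 = 1
Hence the multiplicities are chi_5: 1. Dimension check: dim(chi_1)*dim(chi_5) = 1*2 = 2 and sum (mult * dim) = 1*2 = 2.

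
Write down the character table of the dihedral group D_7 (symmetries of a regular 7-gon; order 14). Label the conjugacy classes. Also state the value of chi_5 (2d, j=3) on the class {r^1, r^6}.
Conjugacy classes: {e} of size 1, {r^1, r^6} of size 2, {r^2, r^5} of size 2, {r^3, r^4} of size 2, {s, sr, ..., sr^6} of size 7.
Character table:
  irrep \ class              {e} (size 1)  {r^1, r^6} (size 2)  {r^2, r^5} (size 2)  {r^3, r^4} (size 2)  {s, sr, ..., sr^6} (size 7)
  chi_1 (triv)               1             1                    1                    1                    1                          
  chi_2 (sign: r->1, s->-1)  1             1                    1                    1                    -1                         
  chi_3 (2d, j=1)            2             2*cos(2*pi/7)        -2*cos(3*pi/7)       -2*cos(pi/7)         0                          
  chi_4 (2d, j=2)            2             -2*cos(3*pi/7)       -2*cos(pi/7)         2*cos(2*pi/7)        0                          
  chi_5 (2d, j=3)            2             -2*cos(pi/7)         2*cos(2*pi/7)        -2*cos(3*pi/7)       0                          

Spot check: chi_5 (2d, j=3) on {r^1, r^6} = -2*cos(pi/7).

Solution. D_7 has order 2*7 = 14 with 5 conjugacy classes, hence 5 irreducibles. Sum of squared dims 1 + 1 + 4 + 4 + 4 = 14 = |G|. Linear characters come from the abelianisation; the 2-dimensional irreps have character r^k -> 2*cos(2*pi*j*k/7), reflections -> 0.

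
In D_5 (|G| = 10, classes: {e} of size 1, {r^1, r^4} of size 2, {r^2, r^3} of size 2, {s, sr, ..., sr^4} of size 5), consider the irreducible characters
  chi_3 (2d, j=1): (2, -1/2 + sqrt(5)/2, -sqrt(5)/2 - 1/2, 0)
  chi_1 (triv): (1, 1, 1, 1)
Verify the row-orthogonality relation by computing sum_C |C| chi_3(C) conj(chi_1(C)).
Sum = 0; so <chi_3, chi_1> = 0 (distinct irreducibles are orthogonal).

Solution. Compute term by term over conjugacy classes (|C| * chi_3(C) * conj(chi_1(C))):
  1*(2)*conj(1) + 2*(-1/2 + sqrt(5)/2)*conj(1) + 2*(-sqrt(5)/2 - 1/2)*conj(1) + 5*(0)*conj(1)
  = (2) + (-1 + sqrt(5)) + (-sqrt(5) - 1) + (0)
  = 0.
Dividing by |G| = 10 gives 0/10 = 0, matching the row-orthogonality relation <chi_3, chi_1> = [chi_3 = chi_1].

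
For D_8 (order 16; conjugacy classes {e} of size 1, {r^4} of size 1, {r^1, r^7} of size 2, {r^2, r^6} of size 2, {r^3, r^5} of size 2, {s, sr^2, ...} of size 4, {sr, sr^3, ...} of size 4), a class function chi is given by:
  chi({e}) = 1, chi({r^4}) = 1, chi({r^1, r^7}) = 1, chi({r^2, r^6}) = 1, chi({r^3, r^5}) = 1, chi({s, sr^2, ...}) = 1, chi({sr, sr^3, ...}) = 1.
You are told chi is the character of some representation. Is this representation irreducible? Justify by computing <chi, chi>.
Irreducible: <chi, chi> = 1.

Justification: <chi, chi> = (1/|G|) sum_C |C| * |chi(C)|^2 = (1/16)[1*|1|^2 + 1*|1|^2 + 2*|1|^2 + 2*|1|^2 + 2*|1|^2 + 4*|1|^2 + 4*|1|^2]
  = (1/16)[(1) + (1) + (2) + (2) + (2) + (4) + (4)] = 16/16 = 1.
A character is irreducible iff <chi, chi> = 1, so this representation is irreducible.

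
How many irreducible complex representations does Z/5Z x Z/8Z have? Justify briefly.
40

Solution. The number of irreducible complex representations of a finite group equals its number of conjugacy classes. Z/5Z x Z/8Z is abelian of order 40, so every element is its own conjugacy class: 40 classes, so Z/5Z x Z/8Z (order 40) has exactly 40 irreducible complex representations.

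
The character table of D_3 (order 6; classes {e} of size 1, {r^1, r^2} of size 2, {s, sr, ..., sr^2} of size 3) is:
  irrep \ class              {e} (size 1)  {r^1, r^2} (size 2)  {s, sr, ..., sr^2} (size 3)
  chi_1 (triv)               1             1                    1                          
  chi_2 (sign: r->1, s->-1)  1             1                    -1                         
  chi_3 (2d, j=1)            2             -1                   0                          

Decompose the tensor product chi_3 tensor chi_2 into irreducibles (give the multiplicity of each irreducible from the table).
chi_3 tensor chi_2 = chi_3 (all other irreducibles have multiplicity 0).

Working: The character of a tensor product is the pointwise product (chi_3 * chi_2)(C) = chi_3(C) * chi_2(C):
  {e}: (2)*(1), {r^1, r^2}: (-1)*(1), {s, sr, ..., sr^2}: (0)*(-1)
so (chi_3 * chi_2) takes values
  {e} -> 2, {r^1, r^2} -> -1, {s, sr, ..., sr^2} -> 0.
Now take the inner product of this character with each irreducible chi from the table, <chi_3*chi_2, chi> = (1/6) sum_C |C| (chi_3*chi_2)(C) conj(chi(C)):
  <chi_3*chi_2, chi_1> = (1/6)[1*(2)*conj(1) + 2*(-1)*conj(1) + 3*(0)*conj(1)]
      = (1/6)[(2) + (-2) + (0)] = 0/6 = 0
  <chi_3*chi_2, chi_2> = (1/6)[1*(2)*conj(1) + 2*(-1)*conj(1) + 3*(0)*conj(-1)]
      = (1/6)[(2) + (-2) + (0)] = 0/6 = 0
  <chi_3*chi_2, chi_3> = (1/6)[1*(2)*conj(2) + 2*(-1)*conj(-1) + 3*(0)*conj(0)]
      = (1/6)[(4) + (2) + (0)] = 6/6 = 1
Hence the multiplicities are chi_3: 1. Dimension check: dim(chi_3)*dim(chi_2) = 2*1 = 2 and sum (mult * dim) = 1*2 = 2.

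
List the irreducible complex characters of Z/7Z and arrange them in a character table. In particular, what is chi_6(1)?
Character table of Z/7Z (irreps indexed chi_0,...,chi_6 with chi_k(m) = zeta_7^(k*m), zeta_7 = exp(2*pi*i/7)):
  irrep \ class  {0} (size 1)  {1} (size 1)    {2} (size 1)    {3} (size 1)    {4} (size 1)    {5} (size 1)    {6} (size 1)  
  chi_0          1             1               1               1               1               1               1             
  chi_1          1             exp(2*I*pi/7)   exp(4*I*pi/7)   exp(6*I*pi/7)   exp(-6*I*pi/7)  exp(-4*I*pi/7)  exp(-2*I*pi/7)
  chi_2          1             exp(4*I*pi/7)   exp(-6*I*pi/7)  exp(-2*I*pi/7)  exp(2*I*pi/7)   exp(6*I*pi/7)   exp(-4*I*pi/7)
  chi_3          1             exp(6*I*pi/7)   exp(-2*I*pi/7)  exp(4*I*pi/7)   exp(-4*I*pi/7)  exp(2*I*pi/7)   exp(-6*I*pi/7)
  chi_4          1             exp(-6*I*pi/7)  exp(2*I*pi/7)   exp(-4*I*pi/7)  exp(4*I*pi/7)   exp(-2*I*pi/7)  exp(6*I*pi/7) 
  chi_5          1             exp(-4*I*pi/7)  exp(6*I*pi/7)   exp(2*I*pi/7)   exp(-2*I*pi/7)  exp(-6*I*pi/7)  exp(4*I*pi/7) 
  chi_6          1             exp(-2*I*pi/7)  exp(-4*I*pi/7)  exp(-6*I*pi/7)  exp(6*I*pi/7)   exp(4*I*pi/7)   exp(2*I*pi/7) 

Spot check: chi_6(1) = zeta_7^(6*1) = zeta_7^6 = exp(-2*I*pi/7).

Working: Z/7Z is abelian, so all 7 irreducible complex representations are 1-dimensional. They are given by chi_k(m) = zeta_7^(k*m) for k = 0,...,6. Row orthogonality: sum_m chi_k(m) conj(chi_l(m)) = 7 * [k = l].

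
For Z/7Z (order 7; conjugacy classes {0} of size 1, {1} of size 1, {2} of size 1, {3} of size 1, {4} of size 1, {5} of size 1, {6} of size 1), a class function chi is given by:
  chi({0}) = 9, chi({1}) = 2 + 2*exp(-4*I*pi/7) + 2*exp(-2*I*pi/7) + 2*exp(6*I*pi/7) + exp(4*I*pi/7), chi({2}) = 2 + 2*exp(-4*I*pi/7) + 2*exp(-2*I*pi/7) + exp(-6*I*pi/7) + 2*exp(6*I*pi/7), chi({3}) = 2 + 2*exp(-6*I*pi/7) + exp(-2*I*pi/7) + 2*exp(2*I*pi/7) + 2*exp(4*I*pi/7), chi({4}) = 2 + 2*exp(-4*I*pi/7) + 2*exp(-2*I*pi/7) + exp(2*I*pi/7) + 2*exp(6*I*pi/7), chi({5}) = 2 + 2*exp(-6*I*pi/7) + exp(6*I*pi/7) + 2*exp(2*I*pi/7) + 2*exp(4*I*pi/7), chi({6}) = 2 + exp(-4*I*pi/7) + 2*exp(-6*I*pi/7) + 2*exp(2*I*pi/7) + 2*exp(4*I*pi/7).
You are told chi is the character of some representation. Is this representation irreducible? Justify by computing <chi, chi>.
Not irreducible (reducible): <chi, chi> = 17 > 1.

Working: <chi, chi> = (1/|G|) sum_C |C| * |chi(C)|^2 = (1/7)[1*|9|^2 + 1*|2 + 2*exp(-4*I*pi/7) + 2*exp(-2*I*pi/7) + 2*exp(6*I*pi/7) + exp(4*I*pi/7)|^2 + 1*|2 + 2*exp(-4*I*pi/7) + 2*exp(-2*I*pi/7) + exp(-6*I*pi/7) + 2*exp(6*I*pi/7)|^2 + 1*|2 + 2*exp(-6*I*pi/7) + exp(-2*I*pi/7) + 2*exp(2*I*pi/7) + 2*exp(4*I*pi/7)|^2 + 1*|2 + 2*exp(-4*I*pi/7) + 2*exp(-2*I*pi/7) + exp(2*I*pi/7) + 2*exp(6*I*pi/7)|^2 + 1*|2 + 2*exp(-6*I*pi/7) + exp(6*I*pi/7) + 2*exp(2*I*pi/7) + 2*exp(4*I*pi/7)|^2 + 1*|2 + exp(-4*I*pi/7) + 2*exp(-6*I*pi/7) + 2*exp(2*I*pi/7) + 2*exp(4*I*pi/7)|^2]
  = (1/7)[(81) + (17 + 10*exp(-4*I*pi/7) + 10*exp(-2*I*pi/7) + 12*exp(-6*I*pi/7) + 12*exp(6*I*pi/7) + 10*exp(2*I*pi/7) + 10*exp(4*I*pi/7)) + (17 + 10*exp(-4*I*pi/7) + 12*exp(-2*I*pi/7) + 10*exp(-6*I*pi/7) + 10*exp(6*I*pi/7) + 12*exp(2*I*pi/7) + 10*exp(4*I*pi/7)) + (17 + 12*exp(-4*I*pi/7) + 10*exp(-2*I*pi/7) + 10*exp(-6*I*pi/7) + 10*exp(6*I*pi/7) + 10*exp(2*I*pi/7) + 12*exp(4*I*pi/7)) + (17 + 12*exp(-4*I*pi/7) + 10*exp(-2*I*pi/7) + 10*exp(-6*I*pi/7) + 10*exp(6*I*pi/7) + 10*exp(2*I*pi/7) + 12*exp(4*I*pi/7)) + (17 + 10*exp(-4*I*pi/7) + 12*exp(-2*I*pi/7) + 10*exp(-6*I*pi/7) + 10*exp(6*I*pi/7) + 12*exp(2*I*pi/7) + 10*exp(4*I*pi/7)) + (17 + 10*exp(-4*I*pi/7) + 10*exp(-2*I*pi/7) + 12*exp(-6*I*pi/7) + 12*exp(6*I*pi/7) + 10*exp(2*I*pi/7) + 10*exp(4*I*pi/7))] = 119/7 = 17.
(Exp terms are combined using exp(i*s)*conj(exp(i*t)) = exp(i*(s-t)), and sums of them are collapsed using the identity that for every m > 1 the m distinct m-th roots of unity sum to 0, e.g. 1 + exp(2*I*pi/3) + exp(-2*I*pi/3) = 0.)
A character is irreducible iff <chi, chi> = 1, so this representation is reducible.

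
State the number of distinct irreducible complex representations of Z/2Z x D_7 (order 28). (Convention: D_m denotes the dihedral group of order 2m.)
10

Proof sketch: The number of irreducible complex representations of a finite group equals its number of conjugacy classes. For a direct product, #classes(G x H) = #classes(G) * #classes(H). Z/2Z has 2 classes (abelian), D_7 has 5 classes, so 2 * 5 = 10, so Z/2Z x D_7 (order 28) has exactly 10 irreducible complex representations.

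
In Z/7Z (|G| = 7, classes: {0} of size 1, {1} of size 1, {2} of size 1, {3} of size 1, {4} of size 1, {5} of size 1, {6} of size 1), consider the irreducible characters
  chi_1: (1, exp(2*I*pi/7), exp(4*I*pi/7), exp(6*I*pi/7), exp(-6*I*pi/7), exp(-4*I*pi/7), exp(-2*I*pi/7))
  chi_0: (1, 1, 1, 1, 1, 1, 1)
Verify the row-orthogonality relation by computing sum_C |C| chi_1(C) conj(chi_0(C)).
Sum = 0; so <chi_1, chi_0> = 0 (distinct irreducibles are orthogonal).

Reasoning: Compute term by term over conjugacy classes (|C| * chi_1(C) * conj(chi_0(C))):
  1*(1)*conj(1) + 1*(exp(2*I*pi/7))*conj(1) + 1*(exp(4*I*pi/7))*conj(1) + 1*(exp(6*I*pi/7))*conj(1) + 1*(exp(-6*I*pi/7))*conj(1) + 1*(exp(-4*I*pi/7))*conj(1) + 1*(exp(-2*I*pi/7))*conj(1)
  = (1) + (exp(2*I*pi/7)) + (exp(4*I*pi/7)) + (exp(6*I*pi/7)) + (exp(-6*I*pi/7)) + (exp(-4*I*pi/7)) + (exp(-2*I*pi/7))
  = 0.
(Exp terms are combined using exp(i*s)*conj(exp(i*t)) = exp(i*(s-t)), and sums of them are collapsed using the identity that for every m > 1 the m distinct m-th roots of unity sum to 0, e.g. 1 + exp(2*I*pi/3) + exp(-2*I*pi/3) = 0.)
Dividing by |G| = 7 gives 0/7 = 0, matching the row-orthogonality relation <chi_1, chi_0> = [chi_1 = chi_0].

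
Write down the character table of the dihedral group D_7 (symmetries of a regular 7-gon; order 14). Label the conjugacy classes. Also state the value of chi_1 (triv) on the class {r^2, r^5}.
Conjugacy classes: {e} of size 1, {r^1, r^6} of size 2, {r^2, r^5} of size 2, {r^3, r^4} of size 2, {s, sr, ..., sr^6} of size 7.
Character table:
  irrep \ class              {e} (size 1)  {r^1, r^6} (size 2)  {r^2, r^5} (size 2)  {r^3, r^4} (size 2)  {s, sr, ..., sr^6} (size 7)
  chi_1 (triv)               1             1                    1                    1                    1                          
  chi_2 (sign: r->1, s->-1)  1             1                    1                    1                    -1                         
  chi_3 (2d, j=1)            2             2*cos(2*pi/7)        -2*cos(3*pi/7)       -2*cos(pi/7)         0                          
  chi_4 (2d, j=2)            2             -2*cos(3*pi/7)       -2*cos(pi/7)         2*cos(2*pi/7)        0                          
  chi_5 (2d, j=3)            2             -2*cos(pi/7)         2*cos(2*pi/7)        -2*cos(3*pi/7)       0                          

Spot check: chi_1 (triv) on {r^2, r^5} = 1.

D_7 has order 2*7 = 14 with 5 conjugacy classes, hence 5 irreducibles. Sum of squared dims 1 + 1 + 4 + 4 + 4 = 14 = |G|. Linear characters come from the abelianisation; the 2-dimensional irreps have character r^k -> 2*cos(2*pi*j*k/7), reflections -> 0.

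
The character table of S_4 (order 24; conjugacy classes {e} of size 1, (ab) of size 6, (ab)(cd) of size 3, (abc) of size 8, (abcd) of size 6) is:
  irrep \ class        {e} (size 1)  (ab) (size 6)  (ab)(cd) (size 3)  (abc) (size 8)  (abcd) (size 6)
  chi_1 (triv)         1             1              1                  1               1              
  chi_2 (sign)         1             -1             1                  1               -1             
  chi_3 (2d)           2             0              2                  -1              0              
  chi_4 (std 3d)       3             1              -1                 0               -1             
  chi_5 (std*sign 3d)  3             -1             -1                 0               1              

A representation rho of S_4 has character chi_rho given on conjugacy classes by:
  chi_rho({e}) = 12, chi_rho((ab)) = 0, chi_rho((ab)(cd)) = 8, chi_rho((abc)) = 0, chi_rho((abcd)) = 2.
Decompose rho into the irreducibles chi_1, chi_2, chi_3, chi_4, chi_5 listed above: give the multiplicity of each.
Multiplicities: chi_1: 2, chi_2: 1, chi_3: 3, chi_4: 0, chi_5: 1.

Explanation: Use <chi_rho, chi> = (1/|G|) sum_C |C| * chi_rho(C) * conj(chi(C)) with |G| = 24 for each irreducible chi in the table:
  <chi_rho, chi_1> = (1/24)[1*(12)*conj(1) + 6*(0)*conj(1) + 3*(8)*conj(1) + 8*(0)*conj(1) + 6*(2)*conj(1)]
      = (1/24)[(12) + (0) + (24) + (0) + (12)] = 48/24 = 2
  <chi_rho, chi_2> = (1/24)[1*(12)*conj(1) + 6*(0)*conj(-1) + 3*(8)*conj(1) + 8*(0)*conj(1) + 6*(2)*conj(-1)]
      = (1/24)[(12) + (0) + (24) + (0) + (-12)] = 24/24 = 1
  <chi_rho, chi_3> = (1/24)[1*(12)*conj(2) + 6*(0)*conj(0) + 3*(8)*conj(2) + 8*(0)*conj(-1) + 6*(2)*conj(0)]
      = (1/24)[(24) + (0) + (48) + (0) + (0)] = 72/24 = 3
  <chi_rho, chi_4> = (1/24)[1*(12)*conj(3) + 6*(0)*conj(1) + 3*(8)*conj(-1) + 8*(0)*conj(0) + 6*(2)*conj(-1)]
      = (1/24)[(36) + (0) + (-24) + (0) + (-12)] = 0/24 = 0
  <chi_rho, chi_5> = (1/24)[1*(12)*conj(3) + 6*(0)*conj(-1) + 3*(8)*conj(-1) + 8*(0)*conj(0) + 6*(2)*conj(1)]
      = (1/24)[(36) + (0) + (-24) + (0) + (12)] = 24/24 = 1
Dimension check: dim(rho) = sum (mult * dim) = 2*1 + 1*1 + 3*2 + 0*3 + 1*3 = 12 = chi_rho(e) = 12.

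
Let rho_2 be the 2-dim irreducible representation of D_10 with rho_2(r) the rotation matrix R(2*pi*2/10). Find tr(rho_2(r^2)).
chi_{rho_2}(r^2) = 2*cos(2*pi*2*2/10) = -sqrt(5)/2 - 1/2

Solution. rho_2(r^2) is rotation by angle 2*pi*2*2/10, whose trace is 2*cos(2*pi*2*2/10) = -sqrt(5)/2 - 1/2.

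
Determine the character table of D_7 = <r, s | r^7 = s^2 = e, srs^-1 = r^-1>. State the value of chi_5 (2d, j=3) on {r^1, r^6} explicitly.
Conjugacy classes: {e} of size 1, {r^1, r^6} of size 2, {r^2, r^5} of size 2, {r^3, r^4} of size 2, {s, sr, ..., sr^6} of size 7.
Character table:
  irrep \ class              {e} (size 1)  {r^1, r^6} (size 2)  {r^2, r^5} (size 2)  {r^3, r^4} (size 2)  {s, sr, ..., sr^6} (size 7)
  chi_1 (triv)               1             1                    1                    1                    1                          
  chi_2 (sign: r->1, s->-1)  1             1                    1                    1                    -1                         
  chi_3 (2d, j=1)            2             2*cos(2*pi/7)        -2*cos(3*pi/7)       -2*cos(pi/7)         0                          
  chi_4 (2d, j=2)            2             -2*cos(3*pi/7)       -2*cos(pi/7)         2*cos(2*pi/7)        0                          
  chi_5 (2d, j=3)            2             -2*cos(pi/7)         2*cos(2*pi/7)        -2*cos(3*pi/7)       0                          

Spot check: chi_5 (2d, j=3) on {r^1, r^6} = -2*cos(pi/7).

Derivation: D_7 has order 2*7 = 14 with 5 conjugacy classes, hence 5 irreducibles. Sum of squared dims 1 + 1 + 4 + 4 + 4 = 14 = |G|. Linear characters come from the abelianisation; the 2-dimensional irreps have character r^k -> 2*cos(2*pi*j*k/7), reflections -> 0.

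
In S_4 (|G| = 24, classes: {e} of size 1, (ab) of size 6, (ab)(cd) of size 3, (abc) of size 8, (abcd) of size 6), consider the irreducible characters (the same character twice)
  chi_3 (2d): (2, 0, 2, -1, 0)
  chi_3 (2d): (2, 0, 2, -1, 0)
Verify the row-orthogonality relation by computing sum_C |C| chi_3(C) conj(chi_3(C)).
Sum = 24 = |G| = 24; so <chi_3, chi_3> = 1 (norm-1 confirms irreducibility).

Argument: Compute term by term over conjugacy classes (|C| * chi_3(C) * conj(chi_3(C))):
  1*(2)*conj(2) + 6*(0)*conj(0) + 3*(2)*conj(2) + 8*(-1)*conj(-1) + 6*(0)*conj(0)
  = (4) + (0) + (12) + (8) + (0)
  = 24.
Dividing by |G| = 24 gives 24/24 = 1, matching the row-orthogonality relation <chi_3, chi_3> = [chi_3 = chi_3].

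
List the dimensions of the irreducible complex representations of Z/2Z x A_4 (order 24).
Dimensions: 1, 1, 1, 1, 1, 1, 3, 3

Why: There are 8 irreducibles (= number of conjugacy classes). Their dimensions d_i satisfy sum d_i^2 = |G| = 24: 1 + 1 + 1 + 1 + 1 + 1 + 9 + 9 = 24. (For the product with Z/2Z: each of the 2 1-dim characters of Z/2Z tensors with each irrep of A_4, giving 2 copies of each A_4-dimension.)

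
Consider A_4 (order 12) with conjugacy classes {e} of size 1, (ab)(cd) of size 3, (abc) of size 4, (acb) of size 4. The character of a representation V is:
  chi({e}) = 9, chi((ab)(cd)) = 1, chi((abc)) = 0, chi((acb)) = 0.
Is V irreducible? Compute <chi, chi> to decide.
Not irreducible (reducible): <chi, chi> = 7 > 1.

Working: <chi, chi> = (1/|G|) sum_C |C| * |chi(C)|^2 = (1/12)[1*|9|^2 + 3*|1|^2 + 4*|0|^2 + 4*|0|^2]
  = (1/12)[(81) + (3) + (0) + (0)] = 84/12 = 7.
(Exp terms are combined using exp(i*s)*conj(exp(i*t)) = exp(i*(s-t)), and sums of them are collapsed using the identity that for every m > 1 the m distinct m-th roots of unity sum to 0, e.g. 1 + exp(2*I*pi/3) + exp(-2*I*pi/3) = 0.)
A character is irreducible iff <chi, chi> = 1, so this representation is reducible.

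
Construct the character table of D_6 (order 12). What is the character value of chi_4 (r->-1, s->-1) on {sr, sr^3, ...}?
Conjugacy classes: {e} of size 1, {r^3} of size 1, {r^1, r^5} of size 2, {r^2, r^4} of size 2, {s, sr^2, ...} of size 3, {sr, sr^3, ...} of size 3.
Character table:
  irrep \ class              {e} (size 1)  {r^3} (size 1)  {r^1, r^5} (size 2)  {r^2, r^4} (size 2)  {s, sr^2, ...} (size 3)  {sr, sr^3, ...} (size 3)
  chi_1 (triv)               1             1               1                    1                    1                        1                       
  chi_2 (sign: r->1, s->-1)  1             1               1                    1                    -1                       -1                      
  chi_3 (r->-1, s->1)        1             -1              -1                   1                    1                        -1                      
  chi_4 (r->-1, s->-1)       1             -1              -1                   1                    -1                       1                       
  chi_5 (2d, j=1)            2             -2              1                    -1                   0                        0                       
  chi_6 (2d, j=2)            2             2               -1                   -1                   0                        0                       

Spot check: chi_4 (r->-1, s->-1) on {sr, sr^3, ...} = 1.

D_6 has order 2*6 = 12 with 6 conjugacy classes, hence 6 irreducibles. Sum of squared dims 1 + 1 + 1 + 1 + 4 + 4 = 12 = |G|. Linear characters come from the abelianisation; the 2-dimensional irreps have character r^k -> 2*cos(2*pi*j*k/6), reflections -> 0.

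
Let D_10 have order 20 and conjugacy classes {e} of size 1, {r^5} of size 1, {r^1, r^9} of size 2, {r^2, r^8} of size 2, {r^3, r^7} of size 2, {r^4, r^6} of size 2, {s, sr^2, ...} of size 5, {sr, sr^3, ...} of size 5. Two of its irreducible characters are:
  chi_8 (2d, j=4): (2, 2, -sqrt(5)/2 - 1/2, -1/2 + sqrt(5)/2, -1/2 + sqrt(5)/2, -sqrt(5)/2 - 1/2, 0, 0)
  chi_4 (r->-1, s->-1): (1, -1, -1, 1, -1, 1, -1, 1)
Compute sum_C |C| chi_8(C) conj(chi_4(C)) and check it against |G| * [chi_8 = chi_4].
Sum = 0; so <chi_8, chi_4> = 0 (distinct irreducibles are orthogonal).

Derivation: Compute term by term over conjugacy classes (|C| * chi_8(C) * conj(chi_4(C))):
  1*(2)*conj(1) + 1*(2)*conj(-1) + 2*(-sqrt(5)/2 - 1/2)*conj(-1) + 2*(-1/2 + sqrt(5)/2)*conj(1) + 2*(-1/2 + sqrt(5)/2)*conj(-1) + 2*(-sqrt(5)/2 - 1/2)*conj(1) + 5*(0)*conj(-1) + 5*(0)*conj(1)
  = (2) + (-2) + (1 + sqrt(5)) + (-1 + sqrt(5)) + (1 - sqrt(5)) + (-sqrt(5) - 1) + (0) + (0)
  = 0.
Dividing by |G| = 20 gives 0/20 = 0, matching the row-orthogonality relation <chi_8, chi_4> = [chi_8 = chi_4].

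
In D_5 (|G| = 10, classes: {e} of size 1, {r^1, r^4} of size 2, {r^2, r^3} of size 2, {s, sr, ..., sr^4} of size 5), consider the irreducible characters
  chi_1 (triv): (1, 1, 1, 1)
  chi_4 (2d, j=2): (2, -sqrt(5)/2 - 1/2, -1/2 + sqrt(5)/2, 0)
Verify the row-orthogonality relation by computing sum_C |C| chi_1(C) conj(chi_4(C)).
Sum = 0; so <chi_1, chi_4> = 0 (distinct irreducibles are orthogonal).

Solution. Compute term by term over conjugacy classes (|C| * chi_1(C) * conj(chi_4(C))):
  1*(1)*conj(2) + 2*(1)*conj(-sqrt(5)/2 - 1/2) + 2*(1)*conj(-1/2 + sqrt(5)/2) + 5*(1)*conj(0)
  = (2) + (-sqrt(5) - 1) + (-1 + sqrt(5)) + (0)
  = 0.
Dividing by |G| = 10 gives 0/10 = 0, matching the row-orthogonality relation <chi_1, chi_4> = [chi_1 = chi_4].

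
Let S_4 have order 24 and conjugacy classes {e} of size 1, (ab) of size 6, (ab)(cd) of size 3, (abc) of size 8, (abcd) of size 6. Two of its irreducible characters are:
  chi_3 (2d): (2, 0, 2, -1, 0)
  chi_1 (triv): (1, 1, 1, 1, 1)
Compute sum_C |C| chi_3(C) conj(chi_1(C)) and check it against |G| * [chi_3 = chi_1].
Sum = 0; so <chi_3, chi_1> = 0 (distinct irreducibles are orthogonal).

Proof sketch: Compute term by term over conjugacy classes (|C| * chi_3(C) * conj(chi_1(C))):
  1*(2)*conj(1) + 6*(0)*conj(1) + 3*(2)*conj(1) + 8*(-1)*conj(1) + 6*(0)*conj(1)
  = (2) + (0) + (6) + (-8) + (0)
  = 0.
Dividing by |G| = 24 gives 0/24 = 0, matching the row-orthogonality relation <chi_3, chi_1> = [chi_3 = chi_1].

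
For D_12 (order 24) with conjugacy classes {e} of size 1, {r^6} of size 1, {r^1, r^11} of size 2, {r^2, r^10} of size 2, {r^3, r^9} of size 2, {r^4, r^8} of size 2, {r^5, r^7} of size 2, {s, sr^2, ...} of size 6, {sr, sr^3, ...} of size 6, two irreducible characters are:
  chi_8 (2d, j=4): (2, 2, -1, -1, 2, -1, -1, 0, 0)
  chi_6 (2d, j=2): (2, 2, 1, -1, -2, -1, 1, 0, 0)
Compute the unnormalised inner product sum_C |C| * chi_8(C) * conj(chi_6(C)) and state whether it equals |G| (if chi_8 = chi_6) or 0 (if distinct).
Sum = 0; so <chi_8, chi_6> = 0 (distinct irreducibles are orthogonal).

Why: Compute term by term over conjugacy classes (|C| * chi_8(C) * conj(chi_6(C))):
  1*(2)*conj(2) + 1*(2)*conj(2) + 2*(-1)*conj(1) + 2*(-1)*conj(-1) + 2*(2)*conj(-2) + 2*(-1)*conj(-1) + 2*(-1)*conj(1) + 6*(0)*conj(0) + 6*(0)*conj(0)
  = (4) + (4) + (-2) + (2) + (-8) + (2) + (-2) + (0) + (0)
  = 0.
Dividing by |G| = 24 gives 0/24 = 0, matching the row-orthogonality relation <chi_8, chi_6> = [chi_8 = chi_6].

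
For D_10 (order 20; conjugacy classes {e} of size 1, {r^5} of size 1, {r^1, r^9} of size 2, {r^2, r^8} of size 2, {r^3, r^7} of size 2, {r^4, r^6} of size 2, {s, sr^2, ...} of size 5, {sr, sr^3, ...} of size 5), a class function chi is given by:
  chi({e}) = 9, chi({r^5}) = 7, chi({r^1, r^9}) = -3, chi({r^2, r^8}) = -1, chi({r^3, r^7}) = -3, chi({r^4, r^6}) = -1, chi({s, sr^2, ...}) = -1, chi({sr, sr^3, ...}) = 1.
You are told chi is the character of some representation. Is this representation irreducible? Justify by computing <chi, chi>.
Not irreducible (reducible): <chi, chi> = 9 > 1.

Working: <chi, chi> = (1/|G|) sum_C |C| * |chi(C)|^2 = (1/20)[1*|9|^2 + 1*|7|^2 + 2*|-3|^2 + 2*|-1|^2 + 2*|-3|^2 + 2*|-1|^2 + 5*|-1|^2 + 5*|1|^2]
  = (1/20)[(81) + (49) + (18) + (2) + (18) + (2) + (5) + (5)] = 180/20 = 9.
A character is irreducible iff <chi, chi> = 1, so this representation is reducible.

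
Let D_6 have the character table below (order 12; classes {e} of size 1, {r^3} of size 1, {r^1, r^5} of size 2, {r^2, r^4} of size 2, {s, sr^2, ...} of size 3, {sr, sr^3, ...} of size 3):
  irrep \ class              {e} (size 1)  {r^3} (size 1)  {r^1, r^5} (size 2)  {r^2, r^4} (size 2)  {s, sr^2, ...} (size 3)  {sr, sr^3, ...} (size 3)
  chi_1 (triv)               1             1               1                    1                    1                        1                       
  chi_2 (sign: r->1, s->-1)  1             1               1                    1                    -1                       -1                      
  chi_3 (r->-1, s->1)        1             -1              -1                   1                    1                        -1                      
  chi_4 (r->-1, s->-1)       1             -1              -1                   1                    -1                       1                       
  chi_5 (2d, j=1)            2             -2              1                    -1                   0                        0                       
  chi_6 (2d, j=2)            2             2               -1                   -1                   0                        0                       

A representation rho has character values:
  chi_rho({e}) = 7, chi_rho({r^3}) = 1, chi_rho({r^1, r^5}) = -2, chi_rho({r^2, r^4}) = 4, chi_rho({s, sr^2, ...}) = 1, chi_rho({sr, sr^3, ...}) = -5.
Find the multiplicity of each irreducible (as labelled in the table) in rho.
Multiplicities: chi_1: 0, chi_2: 2, chi_3: 3, chi_4: 0, chi_5: 0, chi_6: 1.

Derivation: Use <chi_rho, chi> = (1/|G|) sum_C |C| * chi_rho(C) * conj(chi(C)) with |G| = 12 for each irreducible chi in the table:
  <chi_rho, chi_1> = (1/12)[1*(7)*conj(1) + 1*(1)*conj(1) + 2*(-2)*conj(1) + 2*(4)*conj(1) + 3*(1)*conj(1) + 3*(-5)*conj(1)]
      = (1/12)[(7) + (1) + (-4) + (8) + (3) + (-15)] = 0/12 = 0
  <chi_rho, chi_2> = (1/12)[1*(7)*conj(1) + 1*(1)*conj(1) + 2*(-2)*conj(1) + 2*(4)*conj(1) + 3*(1)*conj(-1) + 3*(-5)*conj(-1)]
      = (1/12)[(7) + (1) + (-4) + (8) + (-3) + (15)] = 24/12 = 2
  <chi_rho, chi_3> = (1/12)[1*(7)*conj(1) + 1*(1)*conj(-1) + 2*(-2)*conj(-1) + 2*(4)*conj(1) + 3*(1)*conj(1) + 3*(-5)*conj(-1)]
      = (1/12)[(7) + (-1) + (4) + (8) + (3) + (15)] = 36/12 = 3
  <chi_rho, chi_4> = (1/12)[1*(7)*conj(1) + 1*(1)*conj(-1) + 2*(-2)*conj(-1) + 2*(4)*conj(1) + 3*(1)*conj(-1) + 3*(-5)*conj(1)]
      = (1/12)[(7) + (-1) + (4) + (8) + (-3) + (-15)] = 0/12 = 0
  <chi_rho, chi_5> = (1/12)[1*(7)*conj(2) + 1*(1)*conj(-2) + 2*(-2)*conj(1) + 2*(4)*conj(-1) + 3*(1)*conj(0) + 3*(-5)*conj(0)]
      = (1/12)[(14) + (-2) + (-4) + (-8) + (0) + (0)] = 0/12 = 0
  <chi_rho, chi_6> = (1/12)[1*(7)*conj(2) + 1*(1)*conj(2) + 2*(-2)*conj(-1) + 2*(4)*conj(-1) + 3*(1)*conj(0) + 3*(-5)*conj(0)]
      = (1/12)[(14) + (2) + (4) + (-8) + (0) + (0)] = 12/12 = 1
Dimension check: dim(rho) = sum (mult * dim) = 0*1 + 2*1 + 3*1 + 0*1 + 0*2 + 1*2 = 7 = chi_rho(e) = 7.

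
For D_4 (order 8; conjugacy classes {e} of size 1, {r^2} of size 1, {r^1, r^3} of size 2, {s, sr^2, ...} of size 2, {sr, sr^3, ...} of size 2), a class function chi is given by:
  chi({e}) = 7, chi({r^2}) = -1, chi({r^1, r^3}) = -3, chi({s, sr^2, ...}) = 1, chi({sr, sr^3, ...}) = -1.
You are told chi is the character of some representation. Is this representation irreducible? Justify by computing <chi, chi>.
Not irreducible (reducible): <chi, chi> = 9 > 1.

<chi, chi> = (1/|G|) sum_C |C| * |chi(C)|^2 = (1/8)[1*|7|^2 + 1*|-1|^2 + 2*|-3|^2 + 2*|1|^2 + 2*|-1|^2]
  = (1/8)[(49) + (1) + (18) + (2) + (2)] = 72/8 = 9.
A character is irreducible iff <chi, chi> = 1, so this representation is reducible.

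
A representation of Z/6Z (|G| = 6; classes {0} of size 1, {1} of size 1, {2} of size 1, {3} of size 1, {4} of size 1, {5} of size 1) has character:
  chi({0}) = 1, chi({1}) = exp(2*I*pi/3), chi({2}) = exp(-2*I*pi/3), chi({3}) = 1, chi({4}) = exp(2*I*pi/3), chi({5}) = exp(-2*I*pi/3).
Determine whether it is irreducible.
Irreducible: <chi, chi> = 1.

Argument: <chi, chi> = (1/|G|) sum_C |C| * |chi(C)|^2 = (1/6)[1*|1|^2 + 1*|exp(2*I*pi/3)|^2 + 1*|exp(-2*I*pi/3)|^2 + 1*|1|^2 + 1*|exp(2*I*pi/3)|^2 + 1*|exp(-2*I*pi/3)|^2]
  = (1/6)[(1) + (1) + (1) + (1) + (1) + (1)] = 6/6 = 1.
(Exp terms are combined using exp(i*s)*conj(exp(i*t)) = exp(i*(s-t)), and sums of them are collapsed using the identity that for every m > 1 the m distinct m-th roots of unity sum to 0, e.g. 1 + exp(2*I*pi/3) + exp(-2*I*pi/3) = 0.)
A character is irreducible iff <chi, chi> = 1, so this representation is irreducible.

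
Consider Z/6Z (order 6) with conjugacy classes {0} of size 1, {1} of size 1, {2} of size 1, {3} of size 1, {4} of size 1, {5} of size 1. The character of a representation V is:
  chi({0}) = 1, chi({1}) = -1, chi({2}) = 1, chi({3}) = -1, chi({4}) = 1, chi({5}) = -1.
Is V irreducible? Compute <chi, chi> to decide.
Irreducible: <chi, chi> = 1.

Proof sketch: <chi, chi> = (1/|G|) sum_C |C| * |chi(C)|^2 = (1/6)[1*|1|^2 + 1*|-1|^2 + 1*|1|^2 + 1*|-1|^2 + 1*|1|^2 + 1*|-1|^2]
  = (1/6)[(1) + (1) + (1) + (1) + (1) + (1)] = 6/6 = 1.
(Exp terms are combined using exp(i*s)*conj(exp(i*t)) = exp(i*(s-t)), and sums of them are collapsed using the identity that for every m > 1 the m distinct m-th roots of unity sum to 0, e.g. 1 + exp(2*I*pi/3) + exp(-2*I*pi/3) = 0.)
A character is irreducible iff <chi, chi> = 1, so this representation is irreducible.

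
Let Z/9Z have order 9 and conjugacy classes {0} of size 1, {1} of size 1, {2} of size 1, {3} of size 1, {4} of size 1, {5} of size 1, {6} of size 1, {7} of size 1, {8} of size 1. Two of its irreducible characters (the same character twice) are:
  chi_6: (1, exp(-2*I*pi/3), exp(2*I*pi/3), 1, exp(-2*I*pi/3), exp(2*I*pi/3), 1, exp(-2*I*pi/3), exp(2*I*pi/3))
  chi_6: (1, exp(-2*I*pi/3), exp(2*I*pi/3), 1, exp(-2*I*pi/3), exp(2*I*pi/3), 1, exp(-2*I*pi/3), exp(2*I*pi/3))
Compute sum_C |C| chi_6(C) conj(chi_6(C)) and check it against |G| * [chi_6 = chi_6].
Sum = 9 = |G| = 9; so <chi_6, chi_6> = 1 (norm-1 confirms irreducibility).

Reasoning: Compute term by term over conjugacy classes (|C| * chi_6(C) * conj(chi_6(C))):
  1*(1)*conj(1) + 1*(exp(-2*I*pi/3))*conj(exp(-2*I*pi/3)) + 1*(exp(2*I*pi/3))*conj(exp(2*I*pi/3)) + 1*(1)*conj(1) + 1*(exp(-2*I*pi/3))*conj(exp(-2*I*pi/3)) + 1*(exp(2*I*pi/3))*conj(exp(2*I*pi/3)) + 1*(1)*conj(1) + 1*(exp(-2*I*pi/3))*conj(exp(-2*I*pi/3)) + 1*(exp(2*I*pi/3))*conj(exp(2*I*pi/3))
  = (1) + (1) + (1) + (1) + (1) + (1) + (1) + (1) + (1)
  = 9.
(Exp terms are combined using exp(i*s)*conj(exp(i*t)) = exp(i*(s-t)), and sums of them are collapsed using the identity that for every m > 1 the m distinct m-th roots of unity sum to 0, e.g. 1 + exp(2*I*pi/3) + exp(-2*I*pi/3) = 0.)
Dividing by |G| = 9 gives 9/9 = 1, matching the row-orthogonality relation <chi_6, chi_6> = [chi_6 = chi_6].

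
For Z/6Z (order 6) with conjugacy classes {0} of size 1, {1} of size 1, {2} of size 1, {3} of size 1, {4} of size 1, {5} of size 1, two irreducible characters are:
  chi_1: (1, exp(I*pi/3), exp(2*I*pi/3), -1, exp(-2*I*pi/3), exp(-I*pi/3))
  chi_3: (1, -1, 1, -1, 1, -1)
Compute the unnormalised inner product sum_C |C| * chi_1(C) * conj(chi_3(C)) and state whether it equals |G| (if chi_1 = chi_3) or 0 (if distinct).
Sum = 0; so <chi_1, chi_3> = 0 (distinct irreducibles are orthogonal).

Derivation: Compute term by term over conjugacy classes (|C| * chi_1(C) * conj(chi_3(C))):
  1*(1)*conj(1) + 1*(exp(I*pi/3))*conj(-1) + 1*(exp(2*I*pi/3))*conj(1) + 1*(-1)*conj(-1) + 1*(exp(-2*I*pi/3))*conj(1) + 1*(exp(-I*pi/3))*conj(-1)
  = (1) + (-exp(I*pi/3)) + (exp(2*I*pi/3)) + (1) + (exp(-2*I*pi/3)) + (-exp(-I*pi/3))
  = 0.
(Exp terms are combined using exp(i*s)*conj(exp(i*t)) = exp(i*(s-t)), and sums of them are collapsed using the identity that for every m > 1 the m distinct m-th roots of unity sum to 0, e.g. 1 + exp(2*I*pi/3) + exp(-2*I*pi/3) = 0.)
Dividing by |G| = 6 gives 0/6 = 0, matching the row-orthogonality relation <chi_1, chi_3> = [chi_1 = chi_3].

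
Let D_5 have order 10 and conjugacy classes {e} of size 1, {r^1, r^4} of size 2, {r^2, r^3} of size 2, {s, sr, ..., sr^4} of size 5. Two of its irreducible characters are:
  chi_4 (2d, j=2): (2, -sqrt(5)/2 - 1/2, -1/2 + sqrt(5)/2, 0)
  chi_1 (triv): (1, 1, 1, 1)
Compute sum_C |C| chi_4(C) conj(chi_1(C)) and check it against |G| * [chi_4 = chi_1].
Sum = 0; so <chi_4, chi_1> = 0 (distinct irreducibles are orthogonal).

Details: Compute term by term over conjugacy classes (|C| * chi_4(C) * conj(chi_1(C))):
  1*(2)*conj(1) + 2*(-sqrt(5)/2 - 1/2)*conj(1) + 2*(-1/2 + sqrt(5)/2)*conj(1) + 5*(0)*conj(1)
  = (2) + (-sqrt(5) - 1) + (-1 + sqrt(5)) + (0)
  = 0.
Dividing by |G| = 10 gives 0/10 = 0, matching the row-orthogonality relation <chi_4, chi_1> = [chi_4 = chi_1].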